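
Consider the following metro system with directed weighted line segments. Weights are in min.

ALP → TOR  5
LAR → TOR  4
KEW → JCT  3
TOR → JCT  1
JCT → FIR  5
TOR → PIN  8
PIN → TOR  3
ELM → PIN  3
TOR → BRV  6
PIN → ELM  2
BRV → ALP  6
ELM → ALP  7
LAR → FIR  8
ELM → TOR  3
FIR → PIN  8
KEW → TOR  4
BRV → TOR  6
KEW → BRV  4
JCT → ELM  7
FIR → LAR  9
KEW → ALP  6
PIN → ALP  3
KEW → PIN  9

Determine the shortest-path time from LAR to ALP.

15 min

Settle nodes by increasing distance from LAR:
LAR: 0
TOR: 4  (via LAR)
JCT: 5  (via TOR)
FIR: 8  (via LAR)
BRV: 10  (via TOR)
PIN: 12  (via TOR)
ELM: 12  (via JCT)
ALP: 15  (via PIN)
Shortest route: LAR → TOR → PIN → ALP = 15 min.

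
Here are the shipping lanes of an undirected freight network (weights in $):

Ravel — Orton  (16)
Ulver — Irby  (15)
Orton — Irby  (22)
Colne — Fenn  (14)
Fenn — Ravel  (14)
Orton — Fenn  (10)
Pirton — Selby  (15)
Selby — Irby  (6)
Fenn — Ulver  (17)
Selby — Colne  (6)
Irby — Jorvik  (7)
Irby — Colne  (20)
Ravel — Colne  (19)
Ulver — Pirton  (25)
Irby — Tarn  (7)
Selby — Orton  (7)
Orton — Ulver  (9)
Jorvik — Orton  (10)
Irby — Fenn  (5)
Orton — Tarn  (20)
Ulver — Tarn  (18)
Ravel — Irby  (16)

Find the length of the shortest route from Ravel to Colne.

Enumerating some paths:
Ravel - Colne: 19 = 19
Ravel - Irby - Selby - Colne: 16+6+6 = 28
Cheapest is Ravel - Colne at $19.

$19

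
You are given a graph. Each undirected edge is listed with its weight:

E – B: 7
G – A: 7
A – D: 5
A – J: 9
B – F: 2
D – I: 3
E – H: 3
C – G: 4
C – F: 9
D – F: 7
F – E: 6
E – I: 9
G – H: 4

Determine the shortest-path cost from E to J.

23

Compare a few routes:
E - I - D - A - J: 9+3+5+9 = 26
E - H - G - A - J: 3+4+7+9 = 23
E - F - D - A - J: 6+7+5+9 = 27
Cheapest is E - H - G - A - J at 23.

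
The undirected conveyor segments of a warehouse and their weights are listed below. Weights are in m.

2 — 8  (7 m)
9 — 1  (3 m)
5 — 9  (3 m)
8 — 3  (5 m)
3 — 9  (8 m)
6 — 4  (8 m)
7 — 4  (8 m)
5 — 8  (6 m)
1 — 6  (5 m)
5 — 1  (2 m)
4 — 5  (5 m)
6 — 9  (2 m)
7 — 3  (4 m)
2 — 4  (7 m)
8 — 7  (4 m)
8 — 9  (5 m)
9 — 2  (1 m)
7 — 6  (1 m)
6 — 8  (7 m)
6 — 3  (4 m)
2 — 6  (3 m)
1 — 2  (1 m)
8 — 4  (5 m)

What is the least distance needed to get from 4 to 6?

8 m

Compare a few routes:
4 → 6: 8 = 8
4 → 5 → 9 → 6: 5+3+2 = 10
4 → 7 → 6: 8+1 = 9
4 → 8 → 7 → 6: 5+4+1 = 10
Cheapest is 4 → 6 at 8 m.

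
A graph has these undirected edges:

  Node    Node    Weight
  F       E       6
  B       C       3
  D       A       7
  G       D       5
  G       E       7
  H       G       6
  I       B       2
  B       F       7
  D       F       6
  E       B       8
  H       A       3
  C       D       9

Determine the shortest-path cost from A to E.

Candidate routes:
A → H → G → E: 3+6+7 = 16
A → D → G → E: 7+5+7 = 19
Cheapest is A → H → G → E at 16.

16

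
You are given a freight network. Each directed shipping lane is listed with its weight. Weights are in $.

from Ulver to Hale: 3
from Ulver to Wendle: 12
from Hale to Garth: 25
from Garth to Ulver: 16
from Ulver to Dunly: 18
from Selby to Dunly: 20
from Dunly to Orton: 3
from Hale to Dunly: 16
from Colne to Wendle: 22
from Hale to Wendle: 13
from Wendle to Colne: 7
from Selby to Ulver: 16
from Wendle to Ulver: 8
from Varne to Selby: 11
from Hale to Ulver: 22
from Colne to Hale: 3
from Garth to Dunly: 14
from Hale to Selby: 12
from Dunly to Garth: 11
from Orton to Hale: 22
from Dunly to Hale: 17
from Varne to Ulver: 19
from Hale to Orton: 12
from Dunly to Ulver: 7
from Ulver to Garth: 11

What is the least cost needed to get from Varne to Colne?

$38

Shortest distances from Varne:
Varne: 0
Selby: 11  (via Varne)
Ulver: 19  (via Varne)
Hale: 22  (via Ulver)
Garth: 30  (via Ulver)
Dunly: 31  (via Selby)
Wendle: 31  (via Ulver)
Orton: 34  (via Hale)
Colne: 38  (via Wendle)
Shortest route: Varne–Ulver–Wendle–Colne = $38.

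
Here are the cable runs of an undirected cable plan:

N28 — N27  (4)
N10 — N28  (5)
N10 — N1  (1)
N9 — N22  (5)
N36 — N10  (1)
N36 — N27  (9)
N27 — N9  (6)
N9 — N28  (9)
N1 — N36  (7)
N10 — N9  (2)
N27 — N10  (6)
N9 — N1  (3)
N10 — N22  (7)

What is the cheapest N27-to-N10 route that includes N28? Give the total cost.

9

Shortest N27→N28: N27–N28 = 4
Best N28 to N10: N28–N10 costing 5
Total via N28: 4 + 5 = 9.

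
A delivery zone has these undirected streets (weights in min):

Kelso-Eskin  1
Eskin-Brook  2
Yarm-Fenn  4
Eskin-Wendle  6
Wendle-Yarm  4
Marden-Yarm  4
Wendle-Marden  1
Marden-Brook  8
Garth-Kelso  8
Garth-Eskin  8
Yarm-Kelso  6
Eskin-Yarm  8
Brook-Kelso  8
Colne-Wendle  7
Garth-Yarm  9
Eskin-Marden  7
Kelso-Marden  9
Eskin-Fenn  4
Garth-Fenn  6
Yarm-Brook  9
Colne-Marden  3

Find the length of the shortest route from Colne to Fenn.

11 min

Compare a few routes:
Colne–Marden–Wendle–Yarm–Fenn: 3+1+4+4 = 12
Colne–Marden–Yarm–Fenn: 3+4+4 = 11
Cheapest is Colne–Marden–Yarm–Fenn at 11 min.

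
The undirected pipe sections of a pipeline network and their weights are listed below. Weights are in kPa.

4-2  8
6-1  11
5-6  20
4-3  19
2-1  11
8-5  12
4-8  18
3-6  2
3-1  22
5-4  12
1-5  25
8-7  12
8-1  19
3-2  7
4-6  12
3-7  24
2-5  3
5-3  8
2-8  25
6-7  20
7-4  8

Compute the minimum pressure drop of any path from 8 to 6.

Shortest distances from 8:
8: 0
5: 12  (via 8)
7: 12  (via 8)
2: 15  (via 5)
4: 18  (via 8)
1: 19  (via 8)
3: 20  (via 5)
6: 22  (via 3)
Shortest route: 8 → 5 → 3 → 6 = 22 kPa.

22 kPa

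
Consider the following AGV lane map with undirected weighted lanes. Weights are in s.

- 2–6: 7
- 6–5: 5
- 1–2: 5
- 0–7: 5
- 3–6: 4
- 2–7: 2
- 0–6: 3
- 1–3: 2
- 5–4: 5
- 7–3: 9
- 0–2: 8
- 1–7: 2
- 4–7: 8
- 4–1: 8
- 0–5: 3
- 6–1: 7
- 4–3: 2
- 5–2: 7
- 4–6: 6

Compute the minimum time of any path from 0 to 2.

7 s

Running Dijkstra from 0:
0: 0
5: 3  (via 0)
6: 3  (via 0)
7: 5  (via 0)
1: 7  (via 7)
2: 7  (via 7)
Shortest route: 0 → 7 → 2 = 7 s.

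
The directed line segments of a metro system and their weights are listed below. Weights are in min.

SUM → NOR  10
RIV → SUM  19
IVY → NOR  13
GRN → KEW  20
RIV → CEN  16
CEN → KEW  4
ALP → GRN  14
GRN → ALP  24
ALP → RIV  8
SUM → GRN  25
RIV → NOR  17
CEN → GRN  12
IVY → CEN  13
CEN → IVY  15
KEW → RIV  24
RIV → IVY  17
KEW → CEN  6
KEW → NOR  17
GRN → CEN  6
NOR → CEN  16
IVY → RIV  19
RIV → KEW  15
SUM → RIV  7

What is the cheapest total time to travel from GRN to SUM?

51 min

Candidate routes:
GRN - CEN - IVY - RIV - SUM: 6+15+19+19 = 59
GRN - ALP - RIV - SUM: 24+8+19 = 51
GRN - CEN - KEW - RIV - SUM: 6+4+24+19 = 53
GRN - KEW - RIV - SUM: 20+24+19 = 63
The minimum is 51 min via GRN - ALP - RIV - SUM.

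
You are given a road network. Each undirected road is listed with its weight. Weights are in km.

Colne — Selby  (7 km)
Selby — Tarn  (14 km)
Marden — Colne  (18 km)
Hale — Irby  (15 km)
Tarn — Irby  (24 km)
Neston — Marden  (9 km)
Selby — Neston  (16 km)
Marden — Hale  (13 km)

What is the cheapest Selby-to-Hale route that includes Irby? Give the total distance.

Best Selby to Irby: Selby → Tarn → Irby costing 38
Best Irby to Hale: Irby → Hale costing 15
Total via Irby: 38 + 15 = 53 km.

53 km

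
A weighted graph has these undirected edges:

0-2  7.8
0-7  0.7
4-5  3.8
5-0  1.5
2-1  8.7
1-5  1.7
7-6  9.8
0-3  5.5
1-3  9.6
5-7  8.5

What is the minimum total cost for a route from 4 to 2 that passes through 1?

14.2

Best 4 to 1: 4 → 5 → 1 costing 5.5
Shortest 1→2: 1 → 2 = 8.7
Total via 1: 5.5 + 8.7 = 14.2.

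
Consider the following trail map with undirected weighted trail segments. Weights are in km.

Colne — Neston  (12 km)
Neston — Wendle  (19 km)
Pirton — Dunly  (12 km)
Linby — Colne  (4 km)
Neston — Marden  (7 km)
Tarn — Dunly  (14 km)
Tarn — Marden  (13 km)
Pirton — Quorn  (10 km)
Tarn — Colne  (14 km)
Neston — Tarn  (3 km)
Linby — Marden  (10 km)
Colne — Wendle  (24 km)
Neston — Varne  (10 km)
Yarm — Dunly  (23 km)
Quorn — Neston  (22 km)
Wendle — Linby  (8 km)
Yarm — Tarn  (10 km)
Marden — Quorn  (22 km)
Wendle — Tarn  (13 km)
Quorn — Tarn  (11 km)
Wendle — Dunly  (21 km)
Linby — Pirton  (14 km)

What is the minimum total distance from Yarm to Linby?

28 km

Compare a few routes:
Yarm - Tarn - Colne - Linby: 10+14+4 = 28
Yarm - Tarn - Neston - Marden - Linby: 10+3+7+10 = 30
Yarm - Tarn - Neston - Colne - Linby: 10+3+12+4 = 29
Yarm - Tarn - Wendle - Linby: 10+13+8 = 31
The minimum is 28 km via Yarm - Tarn - Colne - Linby.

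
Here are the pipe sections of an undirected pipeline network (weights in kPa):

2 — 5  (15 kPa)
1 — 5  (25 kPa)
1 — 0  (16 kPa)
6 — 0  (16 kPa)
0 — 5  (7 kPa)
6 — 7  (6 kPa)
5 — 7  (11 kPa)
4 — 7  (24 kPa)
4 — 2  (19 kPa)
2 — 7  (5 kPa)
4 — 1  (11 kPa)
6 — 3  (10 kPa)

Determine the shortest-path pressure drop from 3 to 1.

42 kPa

Settle nodes by increasing distance from 3:
3: 0
6: 10  (via 3)
7: 16  (via 6)
2: 21  (via 7)
0: 26  (via 6)
5: 27  (via 7)
4: 40  (via 7)
1: 42  (via 0)
Shortest route: 3–6–0–1 = 42 kPa.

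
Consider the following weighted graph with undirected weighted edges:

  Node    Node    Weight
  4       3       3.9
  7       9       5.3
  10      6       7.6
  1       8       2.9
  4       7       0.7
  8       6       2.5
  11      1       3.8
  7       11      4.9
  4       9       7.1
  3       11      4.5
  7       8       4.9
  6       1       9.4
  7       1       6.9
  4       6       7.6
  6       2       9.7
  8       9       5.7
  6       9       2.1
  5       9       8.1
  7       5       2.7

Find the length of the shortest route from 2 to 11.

Enumerating some paths:
2 → 6 → 8 → 1 → 11: 9.7+2.5+2.9+3.8 = 18.9
2 → 6 → 8 → 7 → 11: 9.7+2.5+4.9+4.9 = 22
2 → 6 → 9 → 7 → 11: 9.7+2.1+5.3+4.9 = 22
Cheapest is 2 → 6 → 8 → 1 → 11 at 18.9.

18.9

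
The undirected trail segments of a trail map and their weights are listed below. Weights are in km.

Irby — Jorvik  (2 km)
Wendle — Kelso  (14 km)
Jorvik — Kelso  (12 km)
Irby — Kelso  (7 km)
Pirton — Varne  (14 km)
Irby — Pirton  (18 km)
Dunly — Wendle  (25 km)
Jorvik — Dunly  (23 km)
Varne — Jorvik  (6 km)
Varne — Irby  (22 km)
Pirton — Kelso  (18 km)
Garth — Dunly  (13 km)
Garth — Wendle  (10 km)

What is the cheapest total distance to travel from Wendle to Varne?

Candidate routes:
Wendle–Kelso–Pirton–Varne: 14+18+14 = 46
Wendle–Kelso–Jorvik–Varne: 14+12+6 = 32
Wendle–Kelso–Irby–Jorvik–Varne: 14+7+2+6 = 29
Wendle–Kelso–Irby–Varne: 14+7+22 = 43
The minimum is 29 km via Wendle–Kelso–Irby–Jorvik–Varne.

29 km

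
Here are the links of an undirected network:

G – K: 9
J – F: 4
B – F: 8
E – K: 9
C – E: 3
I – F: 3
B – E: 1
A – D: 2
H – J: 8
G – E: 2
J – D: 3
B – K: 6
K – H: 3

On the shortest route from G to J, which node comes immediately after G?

E

Compare a few routes:
G–K–H–J: 9+3+8 = 20
G–E–K–H–J: 2+9+3+8 = 22
G–E–B–K–H–J: 2+1+6+3+8 = 20
G–E–B–F–J: 2+1+8+4 = 15
Cheapest is G–E–B–F–J at 15.
So from G the first move is to E.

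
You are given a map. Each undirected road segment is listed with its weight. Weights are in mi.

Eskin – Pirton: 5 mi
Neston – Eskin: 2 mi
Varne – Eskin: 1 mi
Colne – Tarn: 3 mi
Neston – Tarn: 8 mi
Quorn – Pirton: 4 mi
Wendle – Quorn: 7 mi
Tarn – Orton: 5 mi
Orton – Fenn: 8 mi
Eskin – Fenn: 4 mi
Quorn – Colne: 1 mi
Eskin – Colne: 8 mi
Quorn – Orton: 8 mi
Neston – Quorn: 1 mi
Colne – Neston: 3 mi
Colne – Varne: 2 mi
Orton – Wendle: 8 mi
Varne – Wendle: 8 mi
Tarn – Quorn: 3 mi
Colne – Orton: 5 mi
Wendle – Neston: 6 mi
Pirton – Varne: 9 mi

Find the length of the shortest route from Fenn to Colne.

7 mi

Candidate routes:
Fenn → Eskin → Neston → Colne: 4+2+3 = 9
Fenn → Eskin → Neston → Quorn → Colne: 4+2+1+1 = 8
Fenn → Eskin → Colne: 4+8 = 12
Fenn → Eskin → Varne → Colne: 4+1+2 = 7
Cheapest is Fenn → Eskin → Varne → Colne at 7 mi.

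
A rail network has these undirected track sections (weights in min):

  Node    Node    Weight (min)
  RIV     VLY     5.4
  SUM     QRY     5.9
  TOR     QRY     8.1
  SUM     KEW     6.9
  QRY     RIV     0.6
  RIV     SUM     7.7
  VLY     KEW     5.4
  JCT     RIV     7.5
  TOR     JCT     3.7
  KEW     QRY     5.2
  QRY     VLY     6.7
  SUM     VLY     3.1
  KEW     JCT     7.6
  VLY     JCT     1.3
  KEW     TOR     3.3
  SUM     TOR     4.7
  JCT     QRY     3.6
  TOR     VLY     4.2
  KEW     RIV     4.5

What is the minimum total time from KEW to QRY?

5.1 min

Settle nodes by increasing distance from KEW:
KEW: 0
TOR: 3.3  (via KEW)
RIV: 4.5  (via KEW)
QRY: 5.1  (via RIV)
Shortest route: KEW → RIV → QRY = 5.1 min.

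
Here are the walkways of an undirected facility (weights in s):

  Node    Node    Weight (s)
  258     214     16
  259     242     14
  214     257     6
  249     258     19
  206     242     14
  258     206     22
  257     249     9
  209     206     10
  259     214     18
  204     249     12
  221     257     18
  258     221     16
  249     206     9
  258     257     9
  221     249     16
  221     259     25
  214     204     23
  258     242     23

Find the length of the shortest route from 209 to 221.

35 s

Compare a few routes:
209–206–249–221: 10+9+16 = 35
209–206–249–257–221: 10+9+9+18 = 46
Cheapest is 209–206–249–221 at 35 s.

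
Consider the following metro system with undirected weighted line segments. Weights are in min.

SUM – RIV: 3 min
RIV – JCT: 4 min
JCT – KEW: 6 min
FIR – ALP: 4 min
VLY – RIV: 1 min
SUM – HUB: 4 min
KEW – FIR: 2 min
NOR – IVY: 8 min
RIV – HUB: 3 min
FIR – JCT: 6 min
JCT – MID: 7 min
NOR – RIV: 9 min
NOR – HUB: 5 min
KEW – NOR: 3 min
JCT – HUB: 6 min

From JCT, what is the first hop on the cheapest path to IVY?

Compare a few routes:
JCT–FIR–KEW–NOR–IVY: 6+2+3+8 = 19
JCT–KEW–NOR–IVY: 6+3+8 = 17
JCT–RIV–HUB–NOR–IVY: 4+3+5+8 = 20
JCT–HUB–NOR–IVY: 6+5+8 = 19
Cheapest is JCT–KEW–NOR–IVY at 17 min.
So from JCT the first move is to KEW.

KEW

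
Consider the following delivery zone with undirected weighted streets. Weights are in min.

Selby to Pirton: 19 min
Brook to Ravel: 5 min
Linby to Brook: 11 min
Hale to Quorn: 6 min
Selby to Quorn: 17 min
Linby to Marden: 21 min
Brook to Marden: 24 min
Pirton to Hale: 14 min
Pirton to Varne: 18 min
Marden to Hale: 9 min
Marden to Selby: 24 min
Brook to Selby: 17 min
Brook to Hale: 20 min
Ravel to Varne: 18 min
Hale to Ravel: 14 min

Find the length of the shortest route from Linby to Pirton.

Candidate routes:
Linby → Brook → Selby → Pirton: 11+17+19 = 47
Linby → Brook → Hale → Pirton: 11+20+14 = 45
Linby → Brook → Ravel → Hale → Pirton: 11+5+14+14 = 44
Linby → Brook → Ravel → Varne → Pirton: 11+5+18+18 = 52
The minimum is 44 min via Linby → Brook → Ravel → Hale → Pirton.

44 min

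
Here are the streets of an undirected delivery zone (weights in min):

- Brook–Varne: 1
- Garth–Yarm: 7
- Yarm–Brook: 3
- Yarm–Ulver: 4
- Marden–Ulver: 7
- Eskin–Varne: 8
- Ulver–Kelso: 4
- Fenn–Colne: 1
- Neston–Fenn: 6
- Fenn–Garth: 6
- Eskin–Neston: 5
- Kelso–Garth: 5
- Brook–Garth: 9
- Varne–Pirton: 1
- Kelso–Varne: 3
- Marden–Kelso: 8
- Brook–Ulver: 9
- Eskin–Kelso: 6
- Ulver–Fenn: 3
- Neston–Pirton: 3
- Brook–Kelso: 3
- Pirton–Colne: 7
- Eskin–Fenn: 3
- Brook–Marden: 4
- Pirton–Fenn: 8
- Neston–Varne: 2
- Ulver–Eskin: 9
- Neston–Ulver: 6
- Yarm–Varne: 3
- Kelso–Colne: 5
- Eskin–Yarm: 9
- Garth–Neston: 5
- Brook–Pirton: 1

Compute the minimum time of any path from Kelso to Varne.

3 min

Settle nodes by increasing distance from Kelso:
Kelso: 0
Varne: 3  (via Kelso)
Shortest route: Kelso → Varne = 3 min.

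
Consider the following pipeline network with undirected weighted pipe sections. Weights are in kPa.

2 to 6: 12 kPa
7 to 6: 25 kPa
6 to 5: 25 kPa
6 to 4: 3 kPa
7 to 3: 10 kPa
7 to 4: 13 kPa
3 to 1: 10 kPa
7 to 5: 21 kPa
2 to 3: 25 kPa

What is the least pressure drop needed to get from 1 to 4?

Running Dijkstra from 1:
1: 0
3: 10  (via 1)
7: 20  (via 3)
4: 33  (via 7)
Shortest route: 1–3–7–4 = 33 kPa.

33 kPa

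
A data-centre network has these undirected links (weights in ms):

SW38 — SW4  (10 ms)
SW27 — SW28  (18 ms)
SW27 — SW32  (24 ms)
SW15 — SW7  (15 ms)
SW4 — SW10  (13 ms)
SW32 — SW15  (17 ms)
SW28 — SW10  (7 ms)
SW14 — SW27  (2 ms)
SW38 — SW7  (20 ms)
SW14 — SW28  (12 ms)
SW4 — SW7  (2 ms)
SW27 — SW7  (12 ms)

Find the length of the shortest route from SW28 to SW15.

37 ms

Candidate routes:
SW28 → SW10 → SW4 → SW7 → SW15: 7+13+2+15 = 37
SW28 → SW27 → SW7 → SW15: 18+12+15 = 45
SW28 → SW14 → SW27 → SW7 → SW15: 12+2+12+15 = 41
The minimum is 37 ms via SW28 → SW10 → SW4 → SW7 → SW15.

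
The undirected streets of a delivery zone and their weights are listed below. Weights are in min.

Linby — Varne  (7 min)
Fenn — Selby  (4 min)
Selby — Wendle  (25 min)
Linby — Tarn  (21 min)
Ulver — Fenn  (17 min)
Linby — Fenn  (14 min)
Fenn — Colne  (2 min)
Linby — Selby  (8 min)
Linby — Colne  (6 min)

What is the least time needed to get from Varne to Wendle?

Running Dijkstra from Varne:
Varne: 0
Linby: 7  (via Varne)
Colne: 13  (via Linby)
Fenn: 15  (via Colne)
Selby: 15  (via Linby)
Tarn: 28  (via Linby)
Ulver: 32  (via Fenn)
Wendle: 40  (via Selby)
Shortest route: Varne → Linby → Selby → Wendle = 40 min.

40 min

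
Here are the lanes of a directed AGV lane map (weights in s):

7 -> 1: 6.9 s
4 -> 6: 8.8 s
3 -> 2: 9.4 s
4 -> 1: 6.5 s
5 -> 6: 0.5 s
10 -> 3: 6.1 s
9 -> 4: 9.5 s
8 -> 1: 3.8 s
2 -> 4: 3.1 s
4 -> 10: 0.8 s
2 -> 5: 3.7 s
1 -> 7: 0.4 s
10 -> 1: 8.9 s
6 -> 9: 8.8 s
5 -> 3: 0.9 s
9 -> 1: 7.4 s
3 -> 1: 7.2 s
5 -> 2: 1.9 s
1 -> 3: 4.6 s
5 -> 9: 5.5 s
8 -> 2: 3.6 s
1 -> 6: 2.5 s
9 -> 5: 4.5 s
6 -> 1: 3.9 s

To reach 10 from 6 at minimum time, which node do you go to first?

9

Enumerating some paths:
6–9–4–10: 8.8+9.5+0.8 = 19.1
6–1–3–2–4–10: 3.9+4.6+9.4+3.1+0.8 = 21.8
Cheapest is 6–9–4–10 at 19.1 s.
So from 6 the first move is to 9.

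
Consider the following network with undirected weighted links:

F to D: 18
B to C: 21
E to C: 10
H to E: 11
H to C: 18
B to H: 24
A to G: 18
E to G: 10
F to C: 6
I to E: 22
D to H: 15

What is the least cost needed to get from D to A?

Running Dijkstra from D:
D: 0
H: 15  (via D)
F: 18  (via D)
C: 24  (via F)
E: 26  (via H)
G: 36  (via E)
B: 39  (via H)
I: 48  (via E)
A: 54  (via G)
Shortest route: D → H → E → G → A = 54.

54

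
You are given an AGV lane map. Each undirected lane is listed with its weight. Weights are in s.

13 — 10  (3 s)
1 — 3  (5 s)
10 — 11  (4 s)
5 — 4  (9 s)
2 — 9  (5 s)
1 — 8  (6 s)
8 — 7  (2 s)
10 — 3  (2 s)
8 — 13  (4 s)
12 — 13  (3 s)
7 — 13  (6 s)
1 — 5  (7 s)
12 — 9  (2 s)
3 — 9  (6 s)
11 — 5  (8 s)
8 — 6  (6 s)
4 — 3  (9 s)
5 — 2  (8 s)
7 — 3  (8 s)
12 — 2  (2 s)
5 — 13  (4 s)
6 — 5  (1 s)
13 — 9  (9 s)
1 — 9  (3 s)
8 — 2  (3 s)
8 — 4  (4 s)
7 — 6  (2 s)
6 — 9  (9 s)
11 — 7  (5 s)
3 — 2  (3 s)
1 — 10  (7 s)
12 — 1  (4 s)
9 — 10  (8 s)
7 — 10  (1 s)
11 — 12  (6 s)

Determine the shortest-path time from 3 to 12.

Compare a few routes:
3–9–12: 6+2 = 8
3–10–13–12: 2+3+3 = 8
3–2–12: 3+2 = 5
Cheapest is 3–2–12 at 5 s.

5 s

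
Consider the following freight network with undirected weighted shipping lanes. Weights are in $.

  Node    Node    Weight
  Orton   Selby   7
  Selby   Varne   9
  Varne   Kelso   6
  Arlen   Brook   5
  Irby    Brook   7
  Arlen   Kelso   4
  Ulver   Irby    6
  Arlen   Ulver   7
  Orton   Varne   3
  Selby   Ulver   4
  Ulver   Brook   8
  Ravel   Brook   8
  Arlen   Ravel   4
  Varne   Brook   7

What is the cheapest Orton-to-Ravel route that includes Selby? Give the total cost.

$22

Shortest Orton→Selby: Orton–Selby = 7
Best Selby to Ravel: Selby–Ulver–Arlen–Ravel costing 15
Total via Selby: 7 + 15 = $22.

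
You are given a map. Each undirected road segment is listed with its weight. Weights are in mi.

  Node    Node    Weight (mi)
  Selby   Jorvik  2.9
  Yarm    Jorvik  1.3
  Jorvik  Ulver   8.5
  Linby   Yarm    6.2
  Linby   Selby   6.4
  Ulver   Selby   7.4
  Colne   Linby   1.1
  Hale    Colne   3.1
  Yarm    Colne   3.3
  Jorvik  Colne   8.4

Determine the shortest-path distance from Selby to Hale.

Running Dijkstra from Selby:
Selby: 0
Jorvik: 2.9  (via Selby)
Yarm: 4.2  (via Jorvik)
Linby: 6.4  (via Selby)
Ulver: 7.4  (via Selby)
Colne: 7.5  (via Yarm)
Hale: 10.6  (via Colne)
Shortest route: Selby → Jorvik → Yarm → Colne → Hale = 10.6 mi.

10.6 mi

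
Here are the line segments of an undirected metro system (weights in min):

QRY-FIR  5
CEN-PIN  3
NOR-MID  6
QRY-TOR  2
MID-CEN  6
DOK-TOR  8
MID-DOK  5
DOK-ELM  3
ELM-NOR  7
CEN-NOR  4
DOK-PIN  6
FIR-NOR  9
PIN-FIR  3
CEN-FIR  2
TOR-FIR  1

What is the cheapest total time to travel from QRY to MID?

11 min

Candidate routes:
QRY - TOR - FIR - CEN - MID: 2+1+2+6 = 11
QRY - FIR - CEN - MID: 5+2+6 = 13
Cheapest is QRY - TOR - FIR - CEN - MID at 11 min.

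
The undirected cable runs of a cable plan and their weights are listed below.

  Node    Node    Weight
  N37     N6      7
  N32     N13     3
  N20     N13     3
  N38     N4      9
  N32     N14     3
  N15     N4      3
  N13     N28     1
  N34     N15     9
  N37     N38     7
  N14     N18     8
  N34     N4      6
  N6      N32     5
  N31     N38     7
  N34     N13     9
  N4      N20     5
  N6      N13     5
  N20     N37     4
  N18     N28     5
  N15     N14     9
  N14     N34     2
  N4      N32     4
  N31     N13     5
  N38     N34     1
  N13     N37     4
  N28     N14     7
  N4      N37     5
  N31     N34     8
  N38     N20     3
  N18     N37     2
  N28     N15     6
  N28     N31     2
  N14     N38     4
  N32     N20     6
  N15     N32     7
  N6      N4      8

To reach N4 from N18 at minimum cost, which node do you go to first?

Candidate routes:
N18 - N37 - N20 - N4: 2+4+5 = 11
N18 - N28 - N13 - N32 - N4: 5+1+3+4 = 13
N18 - N37 - N4: 2+5 = 7
The minimum is 7 via N18 - N37 - N4.
So from N18 the first move is to N37.

N37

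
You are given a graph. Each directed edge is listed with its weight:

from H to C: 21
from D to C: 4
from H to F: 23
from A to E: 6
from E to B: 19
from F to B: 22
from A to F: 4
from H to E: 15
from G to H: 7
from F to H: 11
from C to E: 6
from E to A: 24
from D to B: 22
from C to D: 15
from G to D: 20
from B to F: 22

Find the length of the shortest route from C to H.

Compare a few routes:
C–E–A–F–H: 6+24+4+11 = 45
C–E–B–F–H: 6+19+22+11 = 58
Cheapest is C–E–A–F–H at 45.

45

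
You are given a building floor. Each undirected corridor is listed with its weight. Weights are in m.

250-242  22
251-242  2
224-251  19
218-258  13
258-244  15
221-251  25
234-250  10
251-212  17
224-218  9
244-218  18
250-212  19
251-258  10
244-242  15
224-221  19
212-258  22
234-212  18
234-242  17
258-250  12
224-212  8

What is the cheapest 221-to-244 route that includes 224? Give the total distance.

Best 221 to 224: 221–224 costing 19
Best 224 to 244: 224–218–244 costing 27
Total via 224: 19 + 27 = 46 m.

46 m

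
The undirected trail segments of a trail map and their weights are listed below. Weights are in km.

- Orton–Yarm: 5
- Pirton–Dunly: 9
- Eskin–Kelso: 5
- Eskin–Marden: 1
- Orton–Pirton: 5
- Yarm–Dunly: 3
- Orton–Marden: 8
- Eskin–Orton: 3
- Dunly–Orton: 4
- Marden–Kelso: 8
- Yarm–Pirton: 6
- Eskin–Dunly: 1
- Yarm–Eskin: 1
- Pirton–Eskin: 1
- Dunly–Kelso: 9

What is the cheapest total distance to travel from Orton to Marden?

Enumerating some paths:
Orton–Eskin–Marden: 3+1 = 4
Orton–Pirton–Eskin–Marden: 5+1+1 = 7
Orton–Yarm–Eskin–Marden: 5+1+1 = 7
Orton–Dunly–Eskin–Marden: 4+1+1 = 6
Cheapest is Orton–Eskin–Marden at 4 km.

4 km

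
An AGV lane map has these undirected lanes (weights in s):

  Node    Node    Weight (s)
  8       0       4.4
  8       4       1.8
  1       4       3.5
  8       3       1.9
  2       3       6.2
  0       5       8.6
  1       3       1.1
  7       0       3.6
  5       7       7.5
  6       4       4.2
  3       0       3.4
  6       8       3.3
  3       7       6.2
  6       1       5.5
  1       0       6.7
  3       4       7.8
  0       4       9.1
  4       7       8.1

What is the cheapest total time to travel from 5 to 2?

Candidate routes:
5 → 7 → 3 → 2: 7.5+6.2+6.2 = 19.9
5 → 0 → 3 → 2: 8.6+3.4+6.2 = 18.2
The minimum is 18.2 s via 5 → 0 → 3 → 2.

18.2 s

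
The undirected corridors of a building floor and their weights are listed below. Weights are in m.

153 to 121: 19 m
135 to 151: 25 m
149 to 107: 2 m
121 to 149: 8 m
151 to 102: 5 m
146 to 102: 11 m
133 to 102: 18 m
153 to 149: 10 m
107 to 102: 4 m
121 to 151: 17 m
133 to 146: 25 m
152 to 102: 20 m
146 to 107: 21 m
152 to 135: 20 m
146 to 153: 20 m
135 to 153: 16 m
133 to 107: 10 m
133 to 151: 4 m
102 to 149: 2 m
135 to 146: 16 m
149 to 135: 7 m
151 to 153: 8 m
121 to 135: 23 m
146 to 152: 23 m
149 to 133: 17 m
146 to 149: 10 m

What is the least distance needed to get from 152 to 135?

Settle nodes by increasing distance from 152:
152: 0
135: 20  (via 152)
Shortest route: 152 → 135 = 20 m.

20 m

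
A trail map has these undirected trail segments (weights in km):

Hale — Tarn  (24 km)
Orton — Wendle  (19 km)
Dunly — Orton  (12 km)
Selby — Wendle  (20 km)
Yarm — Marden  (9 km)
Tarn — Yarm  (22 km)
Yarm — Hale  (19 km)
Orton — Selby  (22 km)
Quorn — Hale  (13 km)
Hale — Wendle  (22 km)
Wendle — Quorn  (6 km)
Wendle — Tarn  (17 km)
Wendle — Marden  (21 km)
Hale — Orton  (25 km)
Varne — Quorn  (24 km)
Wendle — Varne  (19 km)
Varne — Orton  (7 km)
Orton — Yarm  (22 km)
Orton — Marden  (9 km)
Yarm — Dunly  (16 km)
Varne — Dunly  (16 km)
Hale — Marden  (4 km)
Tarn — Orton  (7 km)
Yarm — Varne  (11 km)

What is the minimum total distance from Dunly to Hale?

25 km

Running Dijkstra from Dunly:
Dunly: 0
Orton: 12  (via Dunly)
Varne: 16  (via Dunly)
Yarm: 16  (via Dunly)
Tarn: 19  (via Orton)
Marden: 21  (via Orton)
Hale: 25  (via Marden)
Shortest route: Dunly → Orton → Marden → Hale = 25 km.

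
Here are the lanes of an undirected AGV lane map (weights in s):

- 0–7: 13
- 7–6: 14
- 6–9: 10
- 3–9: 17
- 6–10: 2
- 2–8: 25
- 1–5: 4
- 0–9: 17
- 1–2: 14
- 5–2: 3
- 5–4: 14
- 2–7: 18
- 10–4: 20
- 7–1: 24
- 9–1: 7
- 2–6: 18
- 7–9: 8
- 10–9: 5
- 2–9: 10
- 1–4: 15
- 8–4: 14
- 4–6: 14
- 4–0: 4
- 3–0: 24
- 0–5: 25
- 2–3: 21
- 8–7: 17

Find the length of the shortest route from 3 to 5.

24 s

Running Dijkstra from 3:
3: 0
9: 17  (via 3)
2: 21  (via 3)
10: 22  (via 9)
0: 24  (via 3)
1: 24  (via 9)
5: 24  (via 2)
Shortest route: 3–2–5 = 24 s.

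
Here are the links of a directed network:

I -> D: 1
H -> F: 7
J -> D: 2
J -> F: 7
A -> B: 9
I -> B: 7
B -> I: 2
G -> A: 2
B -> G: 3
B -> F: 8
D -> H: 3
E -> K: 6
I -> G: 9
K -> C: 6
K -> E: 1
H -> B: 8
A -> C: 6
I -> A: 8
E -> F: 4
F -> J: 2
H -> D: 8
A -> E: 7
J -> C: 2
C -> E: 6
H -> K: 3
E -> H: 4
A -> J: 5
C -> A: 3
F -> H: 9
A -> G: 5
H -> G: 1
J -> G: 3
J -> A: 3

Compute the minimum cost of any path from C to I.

Enumerating some paths:
C - A - J - D - H - B - I: 3+5+2+3+8+2 = 23
C - E - H - G - A - B - I: 6+4+1+2+9+2 = 24
C - A - B - I: 3+9+2 = 14
C - E - H - B - I: 6+4+8+2 = 20
The minimum is 14 via C - A - B - I.

14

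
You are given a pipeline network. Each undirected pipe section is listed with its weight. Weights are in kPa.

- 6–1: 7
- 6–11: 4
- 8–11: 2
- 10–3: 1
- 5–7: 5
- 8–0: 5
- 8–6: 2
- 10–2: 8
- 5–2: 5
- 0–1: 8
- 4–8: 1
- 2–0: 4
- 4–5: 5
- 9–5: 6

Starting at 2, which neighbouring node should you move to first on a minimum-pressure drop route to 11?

0

Candidate routes:
2 - 0 - 8 - 11: 4+5+2 = 11
2 - 5 - 4 - 8 - 11: 5+5+1+2 = 13
2 - 0 - 8 - 6 - 11: 4+5+2+4 = 15
2 - 5 - 4 - 8 - 6 - 11: 5+5+1+2+4 = 17
Cheapest is 2 - 0 - 8 - 11 at 11 kPa.
So from 2 the first move is to 0.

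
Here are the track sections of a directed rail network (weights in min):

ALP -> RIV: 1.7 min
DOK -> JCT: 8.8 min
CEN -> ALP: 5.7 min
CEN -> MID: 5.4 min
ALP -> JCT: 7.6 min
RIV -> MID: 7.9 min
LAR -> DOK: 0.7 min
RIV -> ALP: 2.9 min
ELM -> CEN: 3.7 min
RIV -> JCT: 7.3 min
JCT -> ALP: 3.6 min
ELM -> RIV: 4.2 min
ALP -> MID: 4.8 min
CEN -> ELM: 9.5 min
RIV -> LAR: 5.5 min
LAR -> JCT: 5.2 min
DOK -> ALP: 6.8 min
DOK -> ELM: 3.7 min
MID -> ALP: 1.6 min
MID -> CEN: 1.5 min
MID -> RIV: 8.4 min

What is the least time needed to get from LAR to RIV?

Running Dijkstra from LAR:
LAR: 0
DOK: 0.7  (via LAR)
ELM: 4.4  (via DOK)
JCT: 5.2  (via LAR)
ALP: 7.5  (via DOK)
CEN: 8.1  (via ELM)
RIV: 8.6  (via ELM)
Shortest route: LAR → DOK → ELM → RIV = 8.6 min.

8.6 min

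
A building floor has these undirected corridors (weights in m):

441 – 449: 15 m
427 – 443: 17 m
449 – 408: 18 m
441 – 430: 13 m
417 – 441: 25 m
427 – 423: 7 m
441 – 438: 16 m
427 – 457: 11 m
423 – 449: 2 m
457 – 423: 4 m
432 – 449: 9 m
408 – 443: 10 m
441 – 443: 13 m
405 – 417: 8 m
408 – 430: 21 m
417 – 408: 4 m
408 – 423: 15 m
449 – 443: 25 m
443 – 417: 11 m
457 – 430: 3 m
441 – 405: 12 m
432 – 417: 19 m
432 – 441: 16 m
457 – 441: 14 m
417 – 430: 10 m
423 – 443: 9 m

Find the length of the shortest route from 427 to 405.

32 m

Candidate routes:
427–423–408–417–405: 7+15+4+8 = 34
427–443–417–405: 17+11+8 = 36
427–457–430–417–405: 11+3+10+8 = 32
427–423–443–417–405: 7+9+11+8 = 35
Cheapest is 427–457–430–417–405 at 32 m.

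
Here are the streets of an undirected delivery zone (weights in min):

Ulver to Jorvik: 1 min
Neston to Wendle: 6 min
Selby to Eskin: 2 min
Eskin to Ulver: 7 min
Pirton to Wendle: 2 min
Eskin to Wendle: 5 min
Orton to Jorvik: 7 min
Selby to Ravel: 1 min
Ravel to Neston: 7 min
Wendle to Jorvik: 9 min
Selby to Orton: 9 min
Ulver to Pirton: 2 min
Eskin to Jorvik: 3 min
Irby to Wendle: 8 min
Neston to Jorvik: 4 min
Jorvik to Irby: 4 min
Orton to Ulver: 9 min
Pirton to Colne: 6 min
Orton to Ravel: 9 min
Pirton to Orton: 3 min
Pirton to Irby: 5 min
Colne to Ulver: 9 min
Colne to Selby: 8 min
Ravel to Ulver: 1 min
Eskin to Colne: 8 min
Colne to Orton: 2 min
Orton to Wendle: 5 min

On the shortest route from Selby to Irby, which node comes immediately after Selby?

Ravel

Enumerating some paths:
Selby → Ravel → Ulver → Jorvik → Irby: 1+1+1+4 = 7
Selby → Ravel → Ulver → Pirton → Irby: 1+1+2+5 = 9
Selby → Eskin → Jorvik → Irby: 2+3+4 = 9
The minimum is 7 min via Selby → Ravel → Ulver → Jorvik → Irby.
So from Selby the first move is to Ravel.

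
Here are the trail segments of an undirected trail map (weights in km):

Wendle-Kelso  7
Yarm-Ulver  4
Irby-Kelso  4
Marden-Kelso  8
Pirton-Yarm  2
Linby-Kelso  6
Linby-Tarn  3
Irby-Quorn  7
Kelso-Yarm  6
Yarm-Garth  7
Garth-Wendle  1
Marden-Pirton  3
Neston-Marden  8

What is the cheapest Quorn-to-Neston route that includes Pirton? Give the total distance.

Best Quorn to Pirton: Quorn–Irby–Kelso–Yarm–Pirton costing 19
Shortest Pirton→Neston: Pirton–Marden–Neston = 11
Total via Pirton: 19 + 11 = 30 km.

30 km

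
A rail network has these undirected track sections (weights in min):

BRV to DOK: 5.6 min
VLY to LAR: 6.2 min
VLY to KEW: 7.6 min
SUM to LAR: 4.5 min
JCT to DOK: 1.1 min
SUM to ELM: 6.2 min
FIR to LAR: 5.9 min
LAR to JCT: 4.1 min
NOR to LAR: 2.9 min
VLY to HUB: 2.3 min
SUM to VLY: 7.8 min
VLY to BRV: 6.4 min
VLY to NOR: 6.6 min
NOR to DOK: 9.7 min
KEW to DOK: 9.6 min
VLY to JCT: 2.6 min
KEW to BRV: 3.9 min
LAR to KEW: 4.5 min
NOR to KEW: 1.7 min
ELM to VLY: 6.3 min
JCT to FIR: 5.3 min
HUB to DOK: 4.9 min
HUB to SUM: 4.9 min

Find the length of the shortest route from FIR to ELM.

14.2 min

Enumerating some paths:
FIR–LAR–SUM–ELM: 5.9+4.5+6.2 = 16.6
FIR–JCT–VLY–ELM: 5.3+2.6+6.3 = 14.2
The minimum is 14.2 min via FIR–JCT–VLY–ELM.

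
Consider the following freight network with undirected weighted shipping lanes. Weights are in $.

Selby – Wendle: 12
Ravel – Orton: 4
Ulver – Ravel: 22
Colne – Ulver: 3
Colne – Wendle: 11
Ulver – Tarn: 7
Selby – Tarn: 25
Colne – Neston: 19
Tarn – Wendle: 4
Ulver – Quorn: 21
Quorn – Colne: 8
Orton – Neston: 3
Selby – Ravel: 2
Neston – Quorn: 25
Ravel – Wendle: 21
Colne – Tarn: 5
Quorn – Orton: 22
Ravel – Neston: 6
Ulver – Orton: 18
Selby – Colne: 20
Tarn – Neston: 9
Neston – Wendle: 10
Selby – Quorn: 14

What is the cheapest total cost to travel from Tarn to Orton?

$12

Compare a few routes:
Tarn - Wendle - Neston - Orton: 4+10+3 = 17
Tarn - Neston - Orton: 9+3 = 12
Cheapest is Tarn - Neston - Orton at $12.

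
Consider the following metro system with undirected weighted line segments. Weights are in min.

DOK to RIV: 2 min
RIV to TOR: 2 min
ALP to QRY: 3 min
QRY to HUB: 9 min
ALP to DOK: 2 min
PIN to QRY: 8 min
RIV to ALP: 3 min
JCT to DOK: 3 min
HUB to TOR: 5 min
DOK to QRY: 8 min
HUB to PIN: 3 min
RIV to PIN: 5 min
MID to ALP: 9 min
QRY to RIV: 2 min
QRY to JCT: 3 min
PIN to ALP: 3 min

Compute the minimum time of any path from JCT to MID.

Compare a few routes:
JCT–DOK–RIV–ALP–MID: 3+2+3+9 = 17
JCT–DOK–ALP–MID: 3+2+9 = 14
JCT–QRY–ALP–MID: 3+3+9 = 15
JCT–QRY–RIV–ALP–MID: 3+2+3+9 = 17
Cheapest is JCT–DOK–ALP–MID at 14 min.

14 min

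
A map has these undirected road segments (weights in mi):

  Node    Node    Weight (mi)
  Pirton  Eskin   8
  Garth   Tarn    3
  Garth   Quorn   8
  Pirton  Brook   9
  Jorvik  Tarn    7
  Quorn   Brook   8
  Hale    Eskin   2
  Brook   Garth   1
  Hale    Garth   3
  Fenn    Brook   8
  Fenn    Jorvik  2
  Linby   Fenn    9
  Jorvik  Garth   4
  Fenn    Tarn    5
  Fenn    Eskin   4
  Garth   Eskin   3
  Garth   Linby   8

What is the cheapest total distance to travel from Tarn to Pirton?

Compare a few routes:
Tarn - Garth - Hale - Eskin - Pirton: 3+3+2+8 = 16
Tarn - Garth - Eskin - Pirton: 3+3+8 = 14
Tarn - Garth - Brook - Pirton: 3+1+9 = 13
Tarn - Fenn - Eskin - Pirton: 5+4+8 = 17
Cheapest is Tarn - Garth - Brook - Pirton at 13 mi.

13 mi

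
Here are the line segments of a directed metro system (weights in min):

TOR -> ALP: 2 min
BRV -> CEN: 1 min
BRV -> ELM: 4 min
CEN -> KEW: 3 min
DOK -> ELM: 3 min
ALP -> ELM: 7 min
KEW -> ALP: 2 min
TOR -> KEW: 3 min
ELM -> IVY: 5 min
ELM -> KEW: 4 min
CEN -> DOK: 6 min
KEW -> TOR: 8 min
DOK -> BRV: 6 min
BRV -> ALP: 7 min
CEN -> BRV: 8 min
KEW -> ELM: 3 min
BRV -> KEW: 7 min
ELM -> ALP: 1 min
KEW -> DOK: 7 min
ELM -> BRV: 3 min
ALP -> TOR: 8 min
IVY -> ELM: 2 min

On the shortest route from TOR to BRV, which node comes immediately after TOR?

KEW

Candidate routes:
TOR - KEW - ELM - BRV: 3+3+3 = 9
TOR - ALP - ELM - BRV: 2+7+3 = 12
The minimum is 9 min via TOR - KEW - ELM - BRV.
So from TOR the first move is to KEW.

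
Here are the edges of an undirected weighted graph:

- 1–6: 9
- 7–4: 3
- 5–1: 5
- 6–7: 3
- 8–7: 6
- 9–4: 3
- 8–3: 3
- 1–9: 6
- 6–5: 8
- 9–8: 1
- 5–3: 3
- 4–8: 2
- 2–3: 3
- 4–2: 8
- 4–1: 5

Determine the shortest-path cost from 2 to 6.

14

Compare a few routes:
2 - 3 - 8 - 9 - 4 - 7 - 6: 3+3+1+3+3+3 = 16
2 - 3 - 5 - 6: 3+3+8 = 14
2 - 3 - 8 - 7 - 6: 3+3+6+3 = 15
The minimum is 14 via 2 - 3 - 5 - 6.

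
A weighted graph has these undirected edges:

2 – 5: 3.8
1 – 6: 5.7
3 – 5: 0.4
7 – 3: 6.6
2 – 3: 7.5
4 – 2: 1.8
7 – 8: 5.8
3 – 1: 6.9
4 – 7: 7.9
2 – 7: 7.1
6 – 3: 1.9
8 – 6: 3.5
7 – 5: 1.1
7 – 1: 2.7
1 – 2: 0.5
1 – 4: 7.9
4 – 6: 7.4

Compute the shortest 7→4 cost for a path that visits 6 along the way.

10.8

Shortest 7→6: 7 → 5 → 3 → 6 = 3.4
Best 6 to 4: 6 → 4 costing 7.4
Total via 6: 3.4 + 7.4 = 10.8.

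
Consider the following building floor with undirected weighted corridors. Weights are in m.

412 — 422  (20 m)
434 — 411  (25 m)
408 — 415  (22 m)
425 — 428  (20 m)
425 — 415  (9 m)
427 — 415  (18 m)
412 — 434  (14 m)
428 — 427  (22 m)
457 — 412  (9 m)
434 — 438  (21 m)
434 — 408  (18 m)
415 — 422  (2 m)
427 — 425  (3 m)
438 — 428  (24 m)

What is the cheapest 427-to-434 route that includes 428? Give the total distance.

67 m

Shortest 427→428: 427 → 428 = 22
Shortest 428→434: 428 → 438 → 434 = 45
Total via 428: 22 + 45 = 67 m.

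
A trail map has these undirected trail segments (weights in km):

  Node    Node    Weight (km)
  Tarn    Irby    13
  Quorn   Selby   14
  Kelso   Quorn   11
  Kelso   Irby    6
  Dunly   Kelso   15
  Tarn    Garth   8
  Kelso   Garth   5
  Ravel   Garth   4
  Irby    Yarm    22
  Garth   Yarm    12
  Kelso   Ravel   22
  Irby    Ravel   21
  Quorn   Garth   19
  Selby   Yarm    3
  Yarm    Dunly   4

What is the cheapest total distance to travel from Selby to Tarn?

23 km

Running Dijkstra from Selby:
Selby: 0
Yarm: 3  (via Selby)
Dunly: 7  (via Yarm)
Quorn: 14  (via Selby)
Garth: 15  (via Yarm)
Ravel: 19  (via Garth)
Kelso: 20  (via Garth)
Tarn: 23  (via Garth)
Shortest route: Selby–Yarm–Garth–Tarn = 23 km.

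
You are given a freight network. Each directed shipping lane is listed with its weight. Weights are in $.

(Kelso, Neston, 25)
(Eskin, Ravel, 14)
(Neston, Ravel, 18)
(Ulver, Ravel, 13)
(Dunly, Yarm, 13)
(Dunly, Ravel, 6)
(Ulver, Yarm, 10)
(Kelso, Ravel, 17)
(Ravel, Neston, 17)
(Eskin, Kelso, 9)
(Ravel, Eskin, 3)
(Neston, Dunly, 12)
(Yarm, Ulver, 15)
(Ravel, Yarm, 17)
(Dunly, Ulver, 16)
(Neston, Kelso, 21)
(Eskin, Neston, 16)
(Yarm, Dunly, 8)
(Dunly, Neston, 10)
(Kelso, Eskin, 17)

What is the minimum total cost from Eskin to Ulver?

$44

Settle nodes by increasing distance from Eskin:
Eskin: 0
Kelso: 9  (via Eskin)
Ravel: 14  (via Eskin)
Neston: 16  (via Eskin)
Dunly: 28  (via Neston)
Yarm: 31  (via Ravel)
Ulver: 44  (via Dunly)
Shortest route: Eskin–Neston–Dunly–Ulver = $44.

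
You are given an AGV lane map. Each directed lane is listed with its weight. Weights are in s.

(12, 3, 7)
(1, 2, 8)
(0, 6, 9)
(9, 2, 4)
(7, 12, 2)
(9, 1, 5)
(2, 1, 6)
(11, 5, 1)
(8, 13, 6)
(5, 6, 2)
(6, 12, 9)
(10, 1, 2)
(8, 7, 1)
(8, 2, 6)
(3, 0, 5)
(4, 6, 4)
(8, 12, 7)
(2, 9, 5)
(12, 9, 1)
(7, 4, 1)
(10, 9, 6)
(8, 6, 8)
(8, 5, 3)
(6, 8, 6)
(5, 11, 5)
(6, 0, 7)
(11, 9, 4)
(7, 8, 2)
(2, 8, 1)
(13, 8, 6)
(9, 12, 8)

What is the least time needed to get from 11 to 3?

19 s

Enumerating some paths:
11 - 5 - 6 - 12 - 3: 1+2+9+7 = 19
11 - 9 - 2 - 8 - 12 - 3: 4+4+1+7+7 = 23
Cheapest is 11 - 5 - 6 - 12 - 3 at 19 s.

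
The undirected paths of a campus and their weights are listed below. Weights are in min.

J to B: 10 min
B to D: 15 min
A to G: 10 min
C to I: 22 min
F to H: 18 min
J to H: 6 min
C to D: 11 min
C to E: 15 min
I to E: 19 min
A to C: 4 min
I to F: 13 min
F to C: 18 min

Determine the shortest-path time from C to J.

36 min

Shortest distances from C:
C: 0
A: 4  (via C)
D: 11  (via C)
G: 14  (via A)
E: 15  (via C)
F: 18  (via C)
I: 22  (via C)
B: 26  (via D)
H: 36  (via F)
J: 36  (via B)
Shortest route: C–D–B–J = 36 min.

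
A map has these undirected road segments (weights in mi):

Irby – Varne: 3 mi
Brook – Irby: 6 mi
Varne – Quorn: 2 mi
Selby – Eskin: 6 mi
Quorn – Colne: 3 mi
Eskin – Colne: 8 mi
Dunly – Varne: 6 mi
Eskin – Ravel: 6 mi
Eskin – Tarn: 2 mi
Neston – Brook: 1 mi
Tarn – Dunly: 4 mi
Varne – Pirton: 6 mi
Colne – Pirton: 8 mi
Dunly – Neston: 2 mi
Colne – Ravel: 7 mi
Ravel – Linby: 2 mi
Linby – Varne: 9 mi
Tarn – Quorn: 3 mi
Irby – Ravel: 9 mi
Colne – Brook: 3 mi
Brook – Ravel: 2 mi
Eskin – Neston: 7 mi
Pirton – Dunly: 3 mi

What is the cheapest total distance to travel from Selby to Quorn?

Enumerating some paths:
Selby - Eskin - Tarn - Dunly - Varne - Quorn: 6+2+4+6+2 = 20
Selby - Eskin - Tarn - Quorn: 6+2+3 = 11
Selby - Eskin - Neston - Brook - Colne - Quorn: 6+7+1+3+3 = 20
Selby - Eskin - Colne - Quorn: 6+8+3 = 17
Cheapest is Selby - Eskin - Tarn - Quorn at 11 mi.

11 mi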